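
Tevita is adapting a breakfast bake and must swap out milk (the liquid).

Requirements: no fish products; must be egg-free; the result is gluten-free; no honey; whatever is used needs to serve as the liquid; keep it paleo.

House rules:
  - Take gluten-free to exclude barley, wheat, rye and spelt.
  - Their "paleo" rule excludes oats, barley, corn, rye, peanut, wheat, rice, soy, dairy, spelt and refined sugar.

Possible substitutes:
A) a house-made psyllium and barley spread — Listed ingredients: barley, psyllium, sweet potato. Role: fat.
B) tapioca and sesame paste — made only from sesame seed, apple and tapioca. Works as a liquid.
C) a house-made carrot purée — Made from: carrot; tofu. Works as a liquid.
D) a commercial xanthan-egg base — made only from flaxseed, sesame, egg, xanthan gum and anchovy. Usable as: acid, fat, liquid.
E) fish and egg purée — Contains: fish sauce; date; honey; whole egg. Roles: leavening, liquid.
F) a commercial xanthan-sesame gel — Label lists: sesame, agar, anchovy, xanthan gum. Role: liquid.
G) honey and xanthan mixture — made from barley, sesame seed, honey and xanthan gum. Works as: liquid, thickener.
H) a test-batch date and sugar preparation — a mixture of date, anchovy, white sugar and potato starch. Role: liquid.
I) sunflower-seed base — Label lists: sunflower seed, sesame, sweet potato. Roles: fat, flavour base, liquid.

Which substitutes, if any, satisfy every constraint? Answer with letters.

A: not usable as a liquid; has barley, so not gluten-free (and 1 more) — no
B: only sesame seed, tapioca and apple; none excluded — keep
C: has tofu, so not paleo — out
D: has egg, so not egg-free; has anchovy, so not fish-free — reject
E: has whole egg, so not egg-free; has honey, so not honey-free (and 1 more) — no
F: has anchovy, so not fish-free — reject
G: has barley, so not gluten-free; has barley, so not paleo (and 1 more) — reject
H: has white sugar, so not paleo; has anchovy, so not fish-free — no
I: works as a liquid, gluten-free, no honey — keep

B, I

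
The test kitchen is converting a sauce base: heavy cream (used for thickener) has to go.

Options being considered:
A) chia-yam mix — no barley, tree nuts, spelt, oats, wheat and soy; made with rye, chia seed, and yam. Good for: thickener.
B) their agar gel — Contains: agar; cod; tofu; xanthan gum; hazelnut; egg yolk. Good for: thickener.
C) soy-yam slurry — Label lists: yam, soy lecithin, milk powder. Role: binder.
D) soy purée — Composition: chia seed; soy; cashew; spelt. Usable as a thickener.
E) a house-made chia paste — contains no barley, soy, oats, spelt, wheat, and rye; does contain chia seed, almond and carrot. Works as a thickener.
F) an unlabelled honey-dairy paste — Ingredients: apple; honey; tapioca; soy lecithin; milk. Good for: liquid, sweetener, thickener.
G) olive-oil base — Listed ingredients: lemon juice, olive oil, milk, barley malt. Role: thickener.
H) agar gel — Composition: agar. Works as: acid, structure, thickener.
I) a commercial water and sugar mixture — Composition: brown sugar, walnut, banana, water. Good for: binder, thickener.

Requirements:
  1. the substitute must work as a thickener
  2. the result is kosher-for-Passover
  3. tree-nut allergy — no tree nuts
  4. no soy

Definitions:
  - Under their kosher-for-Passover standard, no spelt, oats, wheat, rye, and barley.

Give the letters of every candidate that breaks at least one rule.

A, B, C, D, E, F, G, I

A: has rye, so not kosher-for-Passover — reject
B: has hazelnut, so not tree-nut-free; has tofu, so not soy-free — reject
C: not usable as a thickener; has soy lecithin, so not soy-free — reject
D: has spelt, so not kosher-for-Passover; has cashew, so not tree-nut-free (and 1 more) — no
E: has almond, so not tree-nut-free — out
F: has soy lecithin, so not soy-free — no
G: has barley malt, so not kosher-for-Passover — out
H: only agar; none excluded — OK
I: has walnut, so not tree-nut-free — reject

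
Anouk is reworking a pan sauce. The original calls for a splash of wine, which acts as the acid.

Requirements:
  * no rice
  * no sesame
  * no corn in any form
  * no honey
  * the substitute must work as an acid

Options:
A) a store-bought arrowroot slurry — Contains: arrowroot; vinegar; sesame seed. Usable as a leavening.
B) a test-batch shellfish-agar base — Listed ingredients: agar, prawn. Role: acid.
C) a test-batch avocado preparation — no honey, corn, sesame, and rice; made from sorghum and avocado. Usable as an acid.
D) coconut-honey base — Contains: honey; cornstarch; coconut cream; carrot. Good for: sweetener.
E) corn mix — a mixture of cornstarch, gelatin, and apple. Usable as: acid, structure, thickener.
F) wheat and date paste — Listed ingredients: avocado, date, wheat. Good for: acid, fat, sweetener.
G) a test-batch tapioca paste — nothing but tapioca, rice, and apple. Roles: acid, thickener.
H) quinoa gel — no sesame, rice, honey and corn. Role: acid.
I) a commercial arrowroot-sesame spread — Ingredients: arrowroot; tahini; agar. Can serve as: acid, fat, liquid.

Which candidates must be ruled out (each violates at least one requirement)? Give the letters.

A, D, E, G, I

A: not usable as an acid; has sesame seed, so not sesame-free — reject
B: every rule checks out — valid
C: works as an acid, no corn, no sesame — OK
D: not usable as an acid; has honey, so not honey-free (and 1 more) — reject
E: has cornstarch, so not corn-free — no
F: works as an acid, no sesame, no corn — valid
G: has rice, so not rice-free — out
H: works as an acid, no corn, no honey — OK
I: has tahini, so not sesame-free — reject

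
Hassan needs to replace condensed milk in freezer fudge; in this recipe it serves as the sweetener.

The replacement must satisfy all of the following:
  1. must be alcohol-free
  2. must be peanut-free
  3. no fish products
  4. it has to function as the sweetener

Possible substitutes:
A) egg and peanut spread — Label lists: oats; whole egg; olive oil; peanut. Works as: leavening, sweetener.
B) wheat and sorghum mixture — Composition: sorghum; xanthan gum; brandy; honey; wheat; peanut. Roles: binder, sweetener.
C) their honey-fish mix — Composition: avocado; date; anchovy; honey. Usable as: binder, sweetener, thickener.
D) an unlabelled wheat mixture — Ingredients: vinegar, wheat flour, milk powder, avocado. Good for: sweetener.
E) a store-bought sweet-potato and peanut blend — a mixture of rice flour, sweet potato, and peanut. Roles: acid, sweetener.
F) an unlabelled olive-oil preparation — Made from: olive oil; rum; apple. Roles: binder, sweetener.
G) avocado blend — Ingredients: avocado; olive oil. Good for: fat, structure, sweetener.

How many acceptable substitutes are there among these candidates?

A: has peanut, so not peanut-free — reject
B: has peanut, so not peanut-free; has brandy, so not alcohol-free — no
C: has anchovy, so not fish-free — no
D: nothing on the exclusion list — OK
E: has peanut, so not peanut-free — no
F: has rum, so not alcohol-free — no
G: all constraints satisfied — valid

2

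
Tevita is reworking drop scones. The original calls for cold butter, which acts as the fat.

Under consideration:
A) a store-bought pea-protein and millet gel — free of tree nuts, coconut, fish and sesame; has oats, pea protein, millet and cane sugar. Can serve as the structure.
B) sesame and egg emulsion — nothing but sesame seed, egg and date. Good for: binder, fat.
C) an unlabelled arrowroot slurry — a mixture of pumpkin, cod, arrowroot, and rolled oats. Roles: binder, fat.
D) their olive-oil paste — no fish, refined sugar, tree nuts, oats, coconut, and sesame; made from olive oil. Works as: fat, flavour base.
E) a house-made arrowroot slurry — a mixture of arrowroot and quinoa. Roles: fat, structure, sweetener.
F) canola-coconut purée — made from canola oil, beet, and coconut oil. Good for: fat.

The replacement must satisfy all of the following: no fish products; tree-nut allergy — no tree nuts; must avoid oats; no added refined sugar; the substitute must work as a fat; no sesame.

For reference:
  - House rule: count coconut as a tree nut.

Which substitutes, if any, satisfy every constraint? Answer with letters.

A: not usable as a fat; has cane sugar, so not no-added-sugar (and 1 more) — reject
B: has sesame seed, so not sesame-free — no
C: has cod, so not fish-free; has rolled oats, so not oat-free — reject
D: all constraints satisfied — valid
E: works as a fat, tree-nut-free, no refined sugar — OK
F: has coconut oil, so not tree-nut-free — no

D, E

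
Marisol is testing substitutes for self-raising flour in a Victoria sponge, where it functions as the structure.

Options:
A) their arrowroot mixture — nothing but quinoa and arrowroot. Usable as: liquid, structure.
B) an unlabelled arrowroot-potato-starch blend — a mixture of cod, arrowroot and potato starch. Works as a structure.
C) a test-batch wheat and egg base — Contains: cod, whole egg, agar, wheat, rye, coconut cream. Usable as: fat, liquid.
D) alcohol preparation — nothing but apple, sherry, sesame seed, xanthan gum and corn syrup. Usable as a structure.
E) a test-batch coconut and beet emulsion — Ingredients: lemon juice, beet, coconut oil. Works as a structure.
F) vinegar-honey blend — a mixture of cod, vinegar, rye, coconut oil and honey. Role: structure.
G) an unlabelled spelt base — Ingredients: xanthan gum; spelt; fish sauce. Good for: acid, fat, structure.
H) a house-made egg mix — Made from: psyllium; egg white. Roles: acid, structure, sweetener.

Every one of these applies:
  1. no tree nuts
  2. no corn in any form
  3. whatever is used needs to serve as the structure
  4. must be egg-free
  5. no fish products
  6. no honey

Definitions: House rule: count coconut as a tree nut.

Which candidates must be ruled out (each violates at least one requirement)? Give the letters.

B, C, D, E, F, G, H

A: only arrowroot and quinoa; none excluded — OK
B: has cod, so not fish-free — out
C: not usable as a structure; has cod, so not fish-free (and 2 more) — no
D: has corn syrup, so not corn-free — no
E: has coconut oil, so not tree-nut-free — no
F: has cod, so not fish-free; has coconut oil, so not tree-nut-free (and 1 more) — reject
G: has fish sauce, so not fish-free — out
H: has egg white, so not egg-free — out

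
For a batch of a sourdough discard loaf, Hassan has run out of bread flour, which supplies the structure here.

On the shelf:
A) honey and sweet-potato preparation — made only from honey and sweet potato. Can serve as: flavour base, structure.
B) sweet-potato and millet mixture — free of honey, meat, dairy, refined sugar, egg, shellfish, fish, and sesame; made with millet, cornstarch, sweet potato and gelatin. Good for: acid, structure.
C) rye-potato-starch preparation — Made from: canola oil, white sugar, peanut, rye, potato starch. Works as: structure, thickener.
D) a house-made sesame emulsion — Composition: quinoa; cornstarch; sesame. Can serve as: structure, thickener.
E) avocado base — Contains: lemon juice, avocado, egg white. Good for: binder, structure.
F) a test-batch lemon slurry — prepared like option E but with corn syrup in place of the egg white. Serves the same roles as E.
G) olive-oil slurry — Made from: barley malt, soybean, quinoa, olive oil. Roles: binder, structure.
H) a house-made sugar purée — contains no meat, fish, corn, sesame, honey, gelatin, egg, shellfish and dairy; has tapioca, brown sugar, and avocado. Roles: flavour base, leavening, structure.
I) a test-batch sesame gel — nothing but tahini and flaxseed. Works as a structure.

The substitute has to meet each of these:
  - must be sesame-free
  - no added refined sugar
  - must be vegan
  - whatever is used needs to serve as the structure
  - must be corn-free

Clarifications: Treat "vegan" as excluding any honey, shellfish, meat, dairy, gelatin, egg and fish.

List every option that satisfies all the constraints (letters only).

G

A: has honey, so not vegan — out
B: has gelatin, so not vegan; has cornstarch, so not corn-free — reject
C: has white sugar, so not no-added-sugar — no
D: has cornstarch, so not corn-free; has sesame, so not sesame-free — no
E: has egg white, so not vegan — out
F: has corn syrup, so not corn-free — out
G: every rule checks out — valid
H: has brown sugar, so not no-added-sugar — reject
I: has tahini, so not sesame-free — out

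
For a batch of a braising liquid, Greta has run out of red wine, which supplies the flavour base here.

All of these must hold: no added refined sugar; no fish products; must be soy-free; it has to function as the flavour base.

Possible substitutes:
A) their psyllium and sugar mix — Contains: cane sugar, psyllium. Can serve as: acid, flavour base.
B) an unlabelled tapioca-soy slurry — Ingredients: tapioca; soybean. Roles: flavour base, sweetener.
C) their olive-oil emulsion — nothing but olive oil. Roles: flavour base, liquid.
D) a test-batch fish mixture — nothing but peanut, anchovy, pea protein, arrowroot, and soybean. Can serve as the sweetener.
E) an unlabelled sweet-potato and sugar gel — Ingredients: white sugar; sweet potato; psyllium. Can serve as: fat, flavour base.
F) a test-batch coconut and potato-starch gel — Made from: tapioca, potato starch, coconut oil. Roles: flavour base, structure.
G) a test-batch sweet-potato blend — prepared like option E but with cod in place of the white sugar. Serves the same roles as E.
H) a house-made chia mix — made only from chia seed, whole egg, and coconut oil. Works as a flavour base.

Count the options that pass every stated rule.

3

A: has cane sugar, so not no-added-sugar — reject
B: has soybean, so not soy-free — out
C: only olive oil; none excluded — OK
D: not usable as a flavour base; has soybean, so not soy-free (and 1 more) — out
E: has white sugar, so not no-added-sugar — reject
F: only coconut oil, potato starch, and tapioca; none excluded — OK
G: has cod, so not fish-free — no
H: no fish, no refined sugar — valid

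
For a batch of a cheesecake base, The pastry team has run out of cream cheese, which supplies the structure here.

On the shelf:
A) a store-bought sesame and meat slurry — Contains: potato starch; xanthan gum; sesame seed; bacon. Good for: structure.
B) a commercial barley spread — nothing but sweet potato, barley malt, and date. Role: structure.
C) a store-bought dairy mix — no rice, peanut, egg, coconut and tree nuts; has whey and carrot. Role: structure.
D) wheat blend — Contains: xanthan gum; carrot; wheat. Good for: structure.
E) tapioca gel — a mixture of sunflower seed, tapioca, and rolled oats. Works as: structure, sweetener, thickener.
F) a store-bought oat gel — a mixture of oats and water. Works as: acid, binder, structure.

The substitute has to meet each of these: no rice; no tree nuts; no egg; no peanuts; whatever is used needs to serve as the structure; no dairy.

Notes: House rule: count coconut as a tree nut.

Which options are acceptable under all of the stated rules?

A: every rule checks out — OK
B: tree-nut-free, no peanut — valid
C: has whey, so not dairy-free — out
D: only wheat, carrot, and xanthan gum; none excluded — keep
E: only rolled oats, sunflower seed, and tapioca; none excluded — keep
F: all constraints satisfied — OK

A, B, D, E, F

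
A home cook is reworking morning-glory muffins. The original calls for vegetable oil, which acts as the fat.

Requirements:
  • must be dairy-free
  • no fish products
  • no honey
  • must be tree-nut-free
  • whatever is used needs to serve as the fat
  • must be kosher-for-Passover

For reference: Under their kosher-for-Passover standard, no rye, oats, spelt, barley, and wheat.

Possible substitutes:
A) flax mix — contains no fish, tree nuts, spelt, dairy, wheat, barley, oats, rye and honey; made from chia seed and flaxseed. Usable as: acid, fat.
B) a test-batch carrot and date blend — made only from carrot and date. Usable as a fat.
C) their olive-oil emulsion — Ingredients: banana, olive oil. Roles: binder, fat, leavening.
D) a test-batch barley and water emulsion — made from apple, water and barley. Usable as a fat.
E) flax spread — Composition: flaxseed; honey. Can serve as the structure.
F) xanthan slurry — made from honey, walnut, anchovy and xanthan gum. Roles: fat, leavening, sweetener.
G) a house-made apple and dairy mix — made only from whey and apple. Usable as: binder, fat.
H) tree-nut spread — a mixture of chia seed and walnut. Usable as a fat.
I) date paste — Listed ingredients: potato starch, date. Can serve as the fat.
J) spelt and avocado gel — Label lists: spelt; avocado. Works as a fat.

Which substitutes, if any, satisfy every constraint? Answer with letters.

A, B, C, I

A: no dairy, no fish — valid
B: works as a fat, no fish, no dairy — OK
C: every rule checks out — keep
D: has barley, so not kosher-for-Passover — out
E: not usable as a fat; has honey, so not honey-free — no
F: has honey, so not honey-free; has anchovy, so not fish-free (and 1 more) — reject
G: has whey, so not dairy-free — no
H: has walnut, so not tree-nut-free — reject
I: works as a fat, no honey, no dairy — OK
J: has spelt, so not kosher-for-Passover — reject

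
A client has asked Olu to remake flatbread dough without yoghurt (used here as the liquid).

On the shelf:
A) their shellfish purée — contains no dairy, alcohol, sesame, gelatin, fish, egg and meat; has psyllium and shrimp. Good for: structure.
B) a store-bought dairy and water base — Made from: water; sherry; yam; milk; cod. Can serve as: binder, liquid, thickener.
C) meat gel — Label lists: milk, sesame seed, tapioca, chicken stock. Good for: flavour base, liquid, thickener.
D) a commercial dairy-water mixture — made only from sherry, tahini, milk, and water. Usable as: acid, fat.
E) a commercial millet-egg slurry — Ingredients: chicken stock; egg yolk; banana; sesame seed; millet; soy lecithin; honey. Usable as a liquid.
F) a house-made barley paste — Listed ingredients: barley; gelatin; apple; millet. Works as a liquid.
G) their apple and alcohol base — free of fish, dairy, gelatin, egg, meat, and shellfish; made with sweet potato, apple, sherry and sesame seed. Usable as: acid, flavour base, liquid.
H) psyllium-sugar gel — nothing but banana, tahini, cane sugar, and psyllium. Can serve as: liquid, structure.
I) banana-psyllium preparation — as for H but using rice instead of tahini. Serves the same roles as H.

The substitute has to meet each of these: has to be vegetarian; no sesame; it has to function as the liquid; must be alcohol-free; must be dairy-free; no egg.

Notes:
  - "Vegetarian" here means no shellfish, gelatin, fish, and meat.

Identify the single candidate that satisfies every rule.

A: not usable as a liquid; has shrimp, so not vegetarian — out
B: has cod, so not vegetarian; has sherry, so not alcohol-free (and 1 more) — out
C: has chicken stock, so not vegetarian; has sesame seed, so not sesame-free (and 1 more) — reject
D: not usable as a liquid; has sherry, so not alcohol-free (and 2 more) — reject
E: has chicken stock, so not vegetarian; has sesame seed, so not sesame-free (and 1 more) — no
F: has gelatin, so not vegetarian — out
G: has sherry, so not alcohol-free; has sesame seed, so not sesame-free — out
H: has tahini, so not sesame-free — reject
I: all constraints satisfied — OK

I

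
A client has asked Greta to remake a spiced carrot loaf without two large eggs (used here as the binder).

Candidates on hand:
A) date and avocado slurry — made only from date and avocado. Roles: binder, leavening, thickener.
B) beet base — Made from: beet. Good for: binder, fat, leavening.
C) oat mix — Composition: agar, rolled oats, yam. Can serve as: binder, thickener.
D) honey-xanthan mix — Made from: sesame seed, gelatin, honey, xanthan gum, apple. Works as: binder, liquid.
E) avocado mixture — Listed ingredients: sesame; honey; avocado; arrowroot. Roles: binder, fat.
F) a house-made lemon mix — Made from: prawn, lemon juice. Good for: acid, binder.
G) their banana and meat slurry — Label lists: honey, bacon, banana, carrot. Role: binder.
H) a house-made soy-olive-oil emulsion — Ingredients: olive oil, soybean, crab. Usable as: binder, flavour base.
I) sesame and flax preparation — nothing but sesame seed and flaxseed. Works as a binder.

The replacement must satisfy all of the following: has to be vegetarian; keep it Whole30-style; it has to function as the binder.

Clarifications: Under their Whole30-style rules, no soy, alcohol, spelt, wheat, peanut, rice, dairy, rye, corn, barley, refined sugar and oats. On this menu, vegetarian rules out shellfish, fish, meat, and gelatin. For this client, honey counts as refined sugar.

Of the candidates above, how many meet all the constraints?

3

A: works as a binder, vegetarian, Whole30-style — valid
B: all constraints satisfied — valid
C: has rolled oats, so not Whole30-style — reject
D: has honey, so not Whole30-style; has gelatin, so not vegetarian — no
E: has honey, so not Whole30-style — no
F: has prawn, so not vegetarian — out
G: has honey, so not Whole30-style; has bacon, so not vegetarian — reject
H: has soybean, so not Whole30-style; has crab, so not vegetarian — no
I: nothing on the exclusion list — keep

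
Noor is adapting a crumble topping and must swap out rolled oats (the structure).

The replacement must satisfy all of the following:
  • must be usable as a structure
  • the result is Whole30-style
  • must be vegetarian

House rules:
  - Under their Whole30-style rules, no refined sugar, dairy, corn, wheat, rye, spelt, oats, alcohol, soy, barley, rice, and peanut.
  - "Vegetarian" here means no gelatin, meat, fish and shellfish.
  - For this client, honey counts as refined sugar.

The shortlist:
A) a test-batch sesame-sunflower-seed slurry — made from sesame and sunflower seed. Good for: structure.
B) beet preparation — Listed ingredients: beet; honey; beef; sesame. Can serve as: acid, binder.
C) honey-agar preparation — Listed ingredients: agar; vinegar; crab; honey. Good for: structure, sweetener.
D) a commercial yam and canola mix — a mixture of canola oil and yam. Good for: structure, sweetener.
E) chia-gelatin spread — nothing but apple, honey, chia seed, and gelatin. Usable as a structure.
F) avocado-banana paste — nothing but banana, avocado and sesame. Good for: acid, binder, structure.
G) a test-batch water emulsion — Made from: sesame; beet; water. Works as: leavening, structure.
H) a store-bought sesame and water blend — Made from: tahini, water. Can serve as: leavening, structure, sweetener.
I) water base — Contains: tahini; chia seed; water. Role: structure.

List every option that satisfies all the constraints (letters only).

A, D, F, G, H, I

A: all constraints satisfied — OK
B: not usable as a structure; has honey, so not Whole30-style (and 1 more) — reject
C: has honey, so not Whole30-style; has crab, so not vegetarian — reject
D: works as a structure, vegetarian, Whole30-style — valid
E: has honey, so not Whole30-style; has gelatin, so not vegetarian — out
F: all constraints satisfied — keep
G: nothing on the exclusion list — keep
H: only tahini and water; none excluded — OK
I: vegetarian, Whole30-style — keep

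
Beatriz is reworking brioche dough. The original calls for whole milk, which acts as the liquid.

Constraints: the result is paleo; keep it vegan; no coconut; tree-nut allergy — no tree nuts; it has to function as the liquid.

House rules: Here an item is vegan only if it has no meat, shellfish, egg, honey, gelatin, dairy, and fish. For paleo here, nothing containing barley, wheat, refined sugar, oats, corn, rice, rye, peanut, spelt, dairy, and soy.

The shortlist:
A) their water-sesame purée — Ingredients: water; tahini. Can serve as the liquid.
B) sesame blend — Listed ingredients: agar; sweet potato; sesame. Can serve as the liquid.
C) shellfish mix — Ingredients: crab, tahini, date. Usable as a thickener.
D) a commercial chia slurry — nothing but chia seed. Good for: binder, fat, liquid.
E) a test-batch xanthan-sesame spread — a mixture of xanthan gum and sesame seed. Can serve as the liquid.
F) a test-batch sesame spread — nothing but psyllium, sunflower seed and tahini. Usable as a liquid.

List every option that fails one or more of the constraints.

A: works as a liquid, no coconut, no tree nuts — keep
B: nothing on the exclusion list — keep
C: not usable as a liquid; has crab, so not vegan — reject
D: only chia seed; none excluded — keep
E: no tree nuts, vegan — OK
F: all constraints satisfied — keep

C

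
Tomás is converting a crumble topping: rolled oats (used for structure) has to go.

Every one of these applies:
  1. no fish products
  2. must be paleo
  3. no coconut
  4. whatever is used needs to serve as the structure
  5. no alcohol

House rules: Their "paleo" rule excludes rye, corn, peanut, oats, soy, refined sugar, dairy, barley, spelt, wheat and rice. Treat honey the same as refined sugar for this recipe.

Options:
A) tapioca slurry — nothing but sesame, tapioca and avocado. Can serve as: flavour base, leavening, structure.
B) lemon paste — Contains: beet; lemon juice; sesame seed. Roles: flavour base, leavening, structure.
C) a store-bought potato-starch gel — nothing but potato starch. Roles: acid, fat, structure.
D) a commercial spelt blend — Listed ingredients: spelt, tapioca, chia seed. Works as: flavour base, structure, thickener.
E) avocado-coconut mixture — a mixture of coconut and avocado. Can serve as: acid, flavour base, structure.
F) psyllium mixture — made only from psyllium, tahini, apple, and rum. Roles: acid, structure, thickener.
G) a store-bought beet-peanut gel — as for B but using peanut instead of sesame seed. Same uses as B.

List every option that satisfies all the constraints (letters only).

A, B, C

A: no fish, paleo — OK
B: works as a structure, no fish, paleo — valid
C: only potato starch; none excluded — keep
D: has spelt, so not paleo — out
E: has coconut, so not coconut-free — reject
F: has rum, so not alcohol-free — reject
G: has peanut, so not paleo — out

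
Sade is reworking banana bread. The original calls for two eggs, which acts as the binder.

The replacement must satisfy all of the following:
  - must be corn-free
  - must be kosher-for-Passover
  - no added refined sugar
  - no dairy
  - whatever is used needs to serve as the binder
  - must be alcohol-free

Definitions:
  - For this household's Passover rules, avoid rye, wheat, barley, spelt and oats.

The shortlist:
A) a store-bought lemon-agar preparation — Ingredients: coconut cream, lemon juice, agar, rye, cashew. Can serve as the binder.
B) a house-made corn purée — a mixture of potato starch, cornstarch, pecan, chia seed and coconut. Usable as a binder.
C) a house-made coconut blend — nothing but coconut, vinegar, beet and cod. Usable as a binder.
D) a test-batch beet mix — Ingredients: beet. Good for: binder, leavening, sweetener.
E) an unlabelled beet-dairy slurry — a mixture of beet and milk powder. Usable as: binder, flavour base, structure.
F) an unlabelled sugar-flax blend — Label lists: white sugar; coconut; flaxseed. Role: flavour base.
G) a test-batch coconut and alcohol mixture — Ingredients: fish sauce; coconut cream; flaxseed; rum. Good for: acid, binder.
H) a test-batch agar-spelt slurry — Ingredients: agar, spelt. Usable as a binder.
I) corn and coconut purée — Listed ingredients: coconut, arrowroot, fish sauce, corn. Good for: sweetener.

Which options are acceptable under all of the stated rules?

A: has rye, so not kosher-for-Passover — no
B: has cornstarch, so not corn-free — reject
C: coconut and cod etc. — none of it excluded — keep
D: all constraints satisfied — valid
E: has milk powder, so not dairy-free — reject
F: not usable as a binder; has white sugar, so not no-added-sugar — no
G: has rum, so not alcohol-free — no
H: has spelt, so not kosher-for-Passover — reject
I: not usable as a binder; has corn, so not corn-free — out

C, D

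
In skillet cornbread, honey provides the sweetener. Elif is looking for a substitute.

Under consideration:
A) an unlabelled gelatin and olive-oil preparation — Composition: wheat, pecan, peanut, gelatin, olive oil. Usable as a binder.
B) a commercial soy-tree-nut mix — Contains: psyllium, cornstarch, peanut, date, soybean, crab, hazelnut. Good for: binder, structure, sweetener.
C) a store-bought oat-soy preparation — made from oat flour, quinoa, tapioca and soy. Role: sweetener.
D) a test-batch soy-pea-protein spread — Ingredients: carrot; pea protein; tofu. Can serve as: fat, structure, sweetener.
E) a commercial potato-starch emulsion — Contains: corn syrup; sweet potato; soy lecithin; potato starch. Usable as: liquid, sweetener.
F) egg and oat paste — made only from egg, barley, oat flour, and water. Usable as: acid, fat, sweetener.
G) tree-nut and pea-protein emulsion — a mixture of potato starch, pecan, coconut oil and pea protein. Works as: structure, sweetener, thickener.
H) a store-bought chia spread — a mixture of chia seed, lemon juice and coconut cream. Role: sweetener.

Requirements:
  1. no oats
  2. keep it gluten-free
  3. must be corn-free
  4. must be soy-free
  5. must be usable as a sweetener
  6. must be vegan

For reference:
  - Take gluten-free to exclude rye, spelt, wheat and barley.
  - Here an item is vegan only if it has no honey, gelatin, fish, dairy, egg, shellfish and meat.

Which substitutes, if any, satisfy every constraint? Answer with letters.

A: not usable as a sweetener; has wheat, so not gluten-free (and 1 more) — no
B: has crab, so not vegan; has soybean, so not soy-free (and 1 more) — no
C: has oat flour, so not oat-free; has soy, so not soy-free — reject
D: has tofu, so not soy-free — no
E: has soy lecithin, so not soy-free; has corn syrup, so not corn-free — out
F: has barley, so not gluten-free; has egg, so not vegan (and 1 more) — reject
G: nothing on the exclusion list — OK
H: only coconut cream, chia seed and lemon juice; none excluded — valid

G, H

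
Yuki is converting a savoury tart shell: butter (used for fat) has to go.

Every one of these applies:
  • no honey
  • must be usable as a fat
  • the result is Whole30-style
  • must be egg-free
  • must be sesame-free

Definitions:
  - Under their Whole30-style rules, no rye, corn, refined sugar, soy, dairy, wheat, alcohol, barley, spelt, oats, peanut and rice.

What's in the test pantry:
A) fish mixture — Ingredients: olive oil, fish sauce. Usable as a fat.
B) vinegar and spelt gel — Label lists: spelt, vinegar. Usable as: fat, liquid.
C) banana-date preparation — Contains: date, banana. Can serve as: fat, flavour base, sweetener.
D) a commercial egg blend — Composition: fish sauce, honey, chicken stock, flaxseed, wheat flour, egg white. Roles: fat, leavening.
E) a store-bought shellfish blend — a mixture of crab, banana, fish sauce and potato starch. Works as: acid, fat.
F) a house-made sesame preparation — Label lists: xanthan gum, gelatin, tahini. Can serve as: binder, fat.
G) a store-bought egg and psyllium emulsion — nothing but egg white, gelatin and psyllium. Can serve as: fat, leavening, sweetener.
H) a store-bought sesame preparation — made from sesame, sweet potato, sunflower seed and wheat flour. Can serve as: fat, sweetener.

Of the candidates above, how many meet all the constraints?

3

A: all constraints satisfied — valid
B: has spelt, so not Whole30-style — out
C: works as a fat, Whole30-style, no sesame — keep
D: has wheat flour, so not Whole30-style; has honey, so not honey-free (and 1 more) — out
E: fish sauce and crab etc. — none of it excluded — OK
F: has tahini, so not sesame-free — out
G: has egg white, so not egg-free — out
H: has wheat flour, so not Whole30-style; has sesame, so not sesame-free — out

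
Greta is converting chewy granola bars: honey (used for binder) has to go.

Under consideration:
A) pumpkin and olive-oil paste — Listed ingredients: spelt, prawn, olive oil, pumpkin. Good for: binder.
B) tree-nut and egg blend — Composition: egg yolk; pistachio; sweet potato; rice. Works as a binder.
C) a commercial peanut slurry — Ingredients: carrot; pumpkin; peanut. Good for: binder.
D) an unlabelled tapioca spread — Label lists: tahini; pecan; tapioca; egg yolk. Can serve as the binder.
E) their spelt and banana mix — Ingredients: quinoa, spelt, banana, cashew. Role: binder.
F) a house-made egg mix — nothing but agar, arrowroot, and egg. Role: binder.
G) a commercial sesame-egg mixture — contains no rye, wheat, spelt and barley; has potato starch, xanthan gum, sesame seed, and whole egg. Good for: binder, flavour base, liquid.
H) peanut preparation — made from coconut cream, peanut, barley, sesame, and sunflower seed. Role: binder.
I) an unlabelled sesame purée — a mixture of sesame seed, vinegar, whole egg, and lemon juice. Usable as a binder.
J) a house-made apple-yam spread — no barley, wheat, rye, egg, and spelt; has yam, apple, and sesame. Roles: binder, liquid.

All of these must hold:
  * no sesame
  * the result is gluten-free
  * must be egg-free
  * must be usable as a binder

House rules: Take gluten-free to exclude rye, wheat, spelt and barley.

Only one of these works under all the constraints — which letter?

A: has spelt, so not gluten-free — out
B: has egg yolk, so not egg-free — reject
C: works as a binder, gluten-free, no egg — keep
D: has egg yolk, so not egg-free; has tahini, so not sesame-free — no
E: has spelt, so not gluten-free — no
F: has egg, so not egg-free — out
G: has whole egg, so not egg-free; has sesame seed, so not sesame-free — out
H: has barley, so not gluten-free; has sesame, so not sesame-free — no
I: has whole egg, so not egg-free; has sesame seed, so not sesame-free — out
J: has sesame, so not sesame-free — reject

C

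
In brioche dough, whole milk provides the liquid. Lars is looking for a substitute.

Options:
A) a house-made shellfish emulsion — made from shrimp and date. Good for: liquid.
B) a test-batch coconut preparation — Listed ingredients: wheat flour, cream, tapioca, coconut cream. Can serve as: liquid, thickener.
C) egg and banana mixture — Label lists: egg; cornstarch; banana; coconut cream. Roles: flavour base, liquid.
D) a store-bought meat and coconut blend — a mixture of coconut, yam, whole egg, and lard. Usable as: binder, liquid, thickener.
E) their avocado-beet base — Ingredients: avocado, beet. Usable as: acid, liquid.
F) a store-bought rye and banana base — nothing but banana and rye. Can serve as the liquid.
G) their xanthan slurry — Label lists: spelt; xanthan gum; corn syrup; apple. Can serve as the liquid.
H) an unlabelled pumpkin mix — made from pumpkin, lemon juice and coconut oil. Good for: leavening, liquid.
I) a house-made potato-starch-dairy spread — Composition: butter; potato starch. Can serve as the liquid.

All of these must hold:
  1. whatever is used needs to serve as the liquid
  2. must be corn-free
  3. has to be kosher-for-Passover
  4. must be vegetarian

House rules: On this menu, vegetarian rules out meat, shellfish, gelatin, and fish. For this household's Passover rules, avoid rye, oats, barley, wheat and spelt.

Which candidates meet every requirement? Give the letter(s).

E, H, I

A: has shrimp, so not vegetarian — reject
B: has wheat flour, so not kosher-for-Passover — no
C: has cornstarch, so not corn-free — reject
D: has lard, so not vegetarian — no
E: works as a liquid, no corn, vegetarian — OK
F: has rye, so not kosher-for-Passover — reject
G: has spelt, so not kosher-for-Passover; has corn syrup, so not corn-free — out
H: works as a liquid, no corn, vegetarian — valid
I: only butter and potato starch; none excluded — valid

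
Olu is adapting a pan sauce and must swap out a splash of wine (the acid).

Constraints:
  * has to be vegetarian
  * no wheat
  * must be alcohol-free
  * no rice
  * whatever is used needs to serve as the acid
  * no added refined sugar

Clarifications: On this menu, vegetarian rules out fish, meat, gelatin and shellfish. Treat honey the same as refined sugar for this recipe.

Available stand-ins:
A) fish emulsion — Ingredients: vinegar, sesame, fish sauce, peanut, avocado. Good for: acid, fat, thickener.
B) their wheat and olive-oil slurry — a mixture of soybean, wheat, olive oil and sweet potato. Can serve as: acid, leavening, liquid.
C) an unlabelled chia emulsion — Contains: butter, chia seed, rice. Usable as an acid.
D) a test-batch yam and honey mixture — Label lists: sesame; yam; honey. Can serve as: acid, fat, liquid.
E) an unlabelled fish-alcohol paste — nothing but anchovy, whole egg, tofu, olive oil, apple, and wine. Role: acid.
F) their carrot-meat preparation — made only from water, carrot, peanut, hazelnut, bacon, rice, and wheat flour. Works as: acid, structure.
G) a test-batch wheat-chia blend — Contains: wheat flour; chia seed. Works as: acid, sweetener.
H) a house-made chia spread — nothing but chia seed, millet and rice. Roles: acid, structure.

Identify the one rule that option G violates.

wheat-free

usable as an acid: satisfied
vegetarian: satisfied
wheat-free: has wheat flour — fails
rice-free: satisfied
no-added-sugar: satisfied
alcohol-free: satisfied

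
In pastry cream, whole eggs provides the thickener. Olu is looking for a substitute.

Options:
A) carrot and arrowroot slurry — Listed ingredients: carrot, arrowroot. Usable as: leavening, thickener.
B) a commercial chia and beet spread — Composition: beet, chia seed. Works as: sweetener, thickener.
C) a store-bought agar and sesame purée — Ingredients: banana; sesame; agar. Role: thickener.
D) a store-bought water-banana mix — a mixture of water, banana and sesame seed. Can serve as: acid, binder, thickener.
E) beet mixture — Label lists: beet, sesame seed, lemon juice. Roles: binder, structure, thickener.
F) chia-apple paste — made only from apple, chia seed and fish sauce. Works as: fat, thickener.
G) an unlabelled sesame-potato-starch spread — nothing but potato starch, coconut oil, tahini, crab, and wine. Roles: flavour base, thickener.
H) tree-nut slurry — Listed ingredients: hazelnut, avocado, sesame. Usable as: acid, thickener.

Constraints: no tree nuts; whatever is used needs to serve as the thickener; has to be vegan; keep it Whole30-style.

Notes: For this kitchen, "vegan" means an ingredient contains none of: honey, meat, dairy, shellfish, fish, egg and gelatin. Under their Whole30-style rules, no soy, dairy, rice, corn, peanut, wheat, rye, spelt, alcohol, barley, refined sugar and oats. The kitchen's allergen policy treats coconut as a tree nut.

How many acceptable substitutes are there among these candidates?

A: every rule checks out — valid
B: vegan, Whole30-style — OK
C: only sesame, banana, and agar; none excluded — OK
D: every rule checks out — OK
E: all constraints satisfied — OK
F: has fish sauce, so not vegan — no
G: has crab, so not vegan; has wine, so not Whole30-style (and 1 more) — out
H: has hazelnut, so not tree-nut-free — reject

5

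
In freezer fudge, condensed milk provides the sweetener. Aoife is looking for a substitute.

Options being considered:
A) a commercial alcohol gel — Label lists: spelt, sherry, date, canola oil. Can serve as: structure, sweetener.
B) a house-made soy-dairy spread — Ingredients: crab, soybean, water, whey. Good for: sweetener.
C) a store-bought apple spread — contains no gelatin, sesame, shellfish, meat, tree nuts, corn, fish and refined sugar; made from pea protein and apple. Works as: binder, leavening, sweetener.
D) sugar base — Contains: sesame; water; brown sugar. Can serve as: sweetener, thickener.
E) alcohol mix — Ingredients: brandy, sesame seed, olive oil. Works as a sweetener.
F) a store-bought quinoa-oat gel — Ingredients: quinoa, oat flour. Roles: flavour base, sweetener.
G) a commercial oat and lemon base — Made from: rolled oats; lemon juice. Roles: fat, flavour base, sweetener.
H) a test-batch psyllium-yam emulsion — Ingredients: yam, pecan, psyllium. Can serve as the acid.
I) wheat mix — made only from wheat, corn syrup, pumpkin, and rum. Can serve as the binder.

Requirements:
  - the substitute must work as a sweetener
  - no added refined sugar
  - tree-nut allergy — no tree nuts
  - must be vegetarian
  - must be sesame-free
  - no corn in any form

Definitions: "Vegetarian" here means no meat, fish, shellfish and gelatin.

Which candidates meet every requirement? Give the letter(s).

A, C, F, G

A: nothing on the exclusion list — keep
B: has crab, so not vegetarian — out
C: works as a sweetener, no tree nuts, no sesame — valid
D: has brown sugar, so not no-added-sugar; has sesame, so not sesame-free — out
E: has sesame seed, so not sesame-free — out
F: only oat flour and quinoa; none excluded — OK
G: only rolled oats and lemon juice; none excluded — keep
H: not usable as a sweetener; has pecan, so not tree-nut-free — reject
I: not usable as a sweetener; has corn syrup, so not corn-free — no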